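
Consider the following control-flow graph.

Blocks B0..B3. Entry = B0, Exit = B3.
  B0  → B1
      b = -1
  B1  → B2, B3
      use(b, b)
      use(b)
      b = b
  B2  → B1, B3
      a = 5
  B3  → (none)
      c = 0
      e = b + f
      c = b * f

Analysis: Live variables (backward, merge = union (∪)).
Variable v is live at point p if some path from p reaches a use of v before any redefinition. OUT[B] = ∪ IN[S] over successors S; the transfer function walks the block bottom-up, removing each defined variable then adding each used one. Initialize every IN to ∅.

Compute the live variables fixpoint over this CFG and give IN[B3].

Answer: {b, f}

Derivation:
Per-block solution:
  B0:  IN={f}  OUT={b, f}
  B1:  IN={b, f}  OUT={b, f}
  B2:  IN={b, f}  OUT={b, f}
  B3:  IN={b, f}  OUT={}

B3 is the boundary node: OUT[B3] = {}
Applying B3's transfer function to that OUT value gives IN[B3] (row B3 above).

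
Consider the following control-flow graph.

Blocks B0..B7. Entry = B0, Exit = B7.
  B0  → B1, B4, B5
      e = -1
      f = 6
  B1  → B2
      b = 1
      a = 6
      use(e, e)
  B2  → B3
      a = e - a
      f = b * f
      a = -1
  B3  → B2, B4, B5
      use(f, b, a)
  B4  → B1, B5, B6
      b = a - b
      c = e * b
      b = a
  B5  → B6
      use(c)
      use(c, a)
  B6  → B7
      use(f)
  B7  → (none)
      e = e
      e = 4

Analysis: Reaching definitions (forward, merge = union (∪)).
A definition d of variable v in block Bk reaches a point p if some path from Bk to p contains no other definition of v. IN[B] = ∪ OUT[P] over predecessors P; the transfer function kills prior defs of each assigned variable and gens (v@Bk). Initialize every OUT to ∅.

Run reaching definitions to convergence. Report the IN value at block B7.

Per-block solution:
  B0:  IN={}  OUT={e@B0, f@B0}
  B1:  IN={a@B2, b@B4, c@B4, e@B0, f@B0, f@B2}  OUT={a@B1, b@B1, c@B4, e@B0, f@B0, f@B2}
  B2:  IN={a@B1, a@B2, b@B1, c@B4, e@B0, f@B0, f@B2}  OUT={a@B2, b@B1, c@B4, e@B0, f@B2}
  B3:  IN={a@B2, b@B1, c@B4, e@B0, f@B2}  OUT={a@B2, b@B1, c@B4, e@B0, f@B2}
  B4:  IN={a@B2, b@B1, c@B4, e@B0, f@B0, f@B2}  OUT={a@B2, b@B4, c@B4, e@B0, f@B0, f@B2}
  B5:  IN={a@B2, b@B1, b@B4, c@B4, e@B0, f@B0, f@B2}  OUT={a@B2, b@B1, b@B4, c@B4, e@B0, f@B0, f@B2}
  B6:  IN={a@B2, b@B1, b@B4, c@B4, e@B0, f@B0, f@B2}  OUT={a@B2, b@B1, b@B4, c@B4, e@B0, f@B0, f@B2}
  B7:  IN={a@B2, b@B1, b@B4, c@B4, e@B0, f@B0, f@B2}  OUT={a@B2, b@B1, b@B4, c@B4, e@B7, f@B0, f@B2}

Merge at B7: IN[B7] = OUT[B6] = {a@B2, b@B1, b@B4, c@B4, e@B0, f@B0, f@B2}

Answer: {a@B2, b@B1, b@B4, c@B4, e@B0, f@B0, f@B2}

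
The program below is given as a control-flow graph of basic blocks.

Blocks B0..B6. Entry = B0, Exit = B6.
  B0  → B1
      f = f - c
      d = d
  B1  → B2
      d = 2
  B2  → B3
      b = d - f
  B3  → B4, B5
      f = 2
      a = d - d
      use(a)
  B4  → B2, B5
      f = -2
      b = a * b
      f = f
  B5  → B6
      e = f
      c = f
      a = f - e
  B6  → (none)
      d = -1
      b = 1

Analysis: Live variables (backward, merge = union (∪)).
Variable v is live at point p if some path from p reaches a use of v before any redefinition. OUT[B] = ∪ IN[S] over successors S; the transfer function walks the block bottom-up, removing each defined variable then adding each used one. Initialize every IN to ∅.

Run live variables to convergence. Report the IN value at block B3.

Answer: {b, d}

Working:
Fixpoint table:
  B0:   IN={c, d, f}   OUT={f}
  B1:   IN={f}   OUT={d, f}
  B2:   IN={d, f}   OUT={b, d}
  B3:   IN={b, d}   OUT={a, b, d, f}
  B4:   IN={a, b, d}   OUT={d, f}
  B5:   IN={f}   OUT={}
  B6:   IN={}   OUT={}

Merge at B3: OUT[B3] = IN[B4] ⊔ IN[B5] = {a, b, d, f}
Applying B3's transfer function to that OUT value gives IN[B3] (row B3 above).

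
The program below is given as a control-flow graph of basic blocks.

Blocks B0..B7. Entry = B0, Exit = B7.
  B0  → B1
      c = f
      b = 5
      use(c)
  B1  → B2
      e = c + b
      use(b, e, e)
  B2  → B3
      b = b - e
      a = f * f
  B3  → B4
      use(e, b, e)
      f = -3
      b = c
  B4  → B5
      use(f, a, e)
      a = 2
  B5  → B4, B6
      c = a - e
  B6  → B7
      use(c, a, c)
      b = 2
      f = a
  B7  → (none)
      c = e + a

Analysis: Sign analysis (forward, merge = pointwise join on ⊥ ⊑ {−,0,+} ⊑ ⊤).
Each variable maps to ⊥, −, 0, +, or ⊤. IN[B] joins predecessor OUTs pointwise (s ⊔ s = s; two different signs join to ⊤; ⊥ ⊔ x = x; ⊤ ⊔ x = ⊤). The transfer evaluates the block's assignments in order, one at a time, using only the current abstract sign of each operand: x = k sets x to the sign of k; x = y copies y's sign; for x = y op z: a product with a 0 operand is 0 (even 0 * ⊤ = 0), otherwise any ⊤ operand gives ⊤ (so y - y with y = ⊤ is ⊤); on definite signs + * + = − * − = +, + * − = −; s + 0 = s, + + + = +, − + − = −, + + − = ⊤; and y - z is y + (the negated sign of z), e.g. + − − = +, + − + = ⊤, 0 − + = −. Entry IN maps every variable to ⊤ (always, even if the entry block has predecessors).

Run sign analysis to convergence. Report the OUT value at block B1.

Answer: {a: ⊤, b: +, c: ⊤, d: ⊤, e: ⊤, f: ⊤}

Trace:
Fixpoint table:
  B0: | IN=(all ⊤) | OUT={b:+; rest ⊤}
  B1: | IN={b:+; rest ⊤} | OUT={b:+; rest ⊤}
  B2: | IN={b:+; rest ⊤} | OUT=(all ⊤)
  B3: | IN=(all ⊤) | OUT={f:-; rest ⊤}
  B4: | IN={f:-; rest ⊤} | OUT={a:+, f:-; rest ⊤}
  B5: | IN={a:+, f:-; rest ⊤} | OUT={a:+, f:-; rest ⊤}
  B6: | IN={a:+, f:-; rest ⊤} | OUT={a:+, b:+, f:+; rest ⊤}
  B7: | IN={a:+, b:+, f:+; rest ⊤} | OUT={a:+, b:+, f:+; rest ⊤}

Merge at B1: IN[B1] = OUT[B0] = {a: ⊤, b: +, c: ⊤, d: ⊤, e: ⊤, f: ⊤}
Applying B1's transfer function to that IN value gives OUT[B1] (row B1 above).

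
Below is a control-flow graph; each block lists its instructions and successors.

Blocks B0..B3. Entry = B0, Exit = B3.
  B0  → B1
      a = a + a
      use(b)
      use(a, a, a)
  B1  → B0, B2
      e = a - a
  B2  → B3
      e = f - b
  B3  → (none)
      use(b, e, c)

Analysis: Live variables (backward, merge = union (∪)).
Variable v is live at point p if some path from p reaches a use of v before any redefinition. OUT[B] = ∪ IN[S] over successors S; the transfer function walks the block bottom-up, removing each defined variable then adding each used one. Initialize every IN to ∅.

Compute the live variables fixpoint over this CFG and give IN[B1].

Answer: {a, b, c, f}

Trace:
Per-block solution:
  B0:   IN={a, b, c, f}   OUT={a, b, c, f}
  B1:   IN={a, b, c, f}   OUT={a, b, c, f}
  B2:   IN={b, c, f}   OUT={b, c, e}
  B3:   IN={b, c, e}   OUT={}

Merge at B1: OUT[B1] = IN[B0] ⊔ IN[B2] = {a, b, c, f}
Applying B1's transfer function to that OUT value gives IN[B1] (row B1 above).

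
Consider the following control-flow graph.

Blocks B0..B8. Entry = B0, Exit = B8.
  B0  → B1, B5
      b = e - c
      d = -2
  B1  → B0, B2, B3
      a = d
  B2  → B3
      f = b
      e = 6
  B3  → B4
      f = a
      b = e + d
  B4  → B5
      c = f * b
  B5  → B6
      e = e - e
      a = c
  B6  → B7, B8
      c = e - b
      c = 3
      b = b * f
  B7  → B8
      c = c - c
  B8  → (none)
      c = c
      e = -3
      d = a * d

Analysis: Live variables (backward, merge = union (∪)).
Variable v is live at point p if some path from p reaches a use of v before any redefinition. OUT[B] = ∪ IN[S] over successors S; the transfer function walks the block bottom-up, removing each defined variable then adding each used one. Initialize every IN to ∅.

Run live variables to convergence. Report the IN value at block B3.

Fixpoint table:
  B0:  IN={c, e, f}  OUT={b, c, d, e, f}
  B1:  IN={b, c, d, e, f}  OUT={a, b, c, d, e, f}
  B2:  IN={a, b, d}  OUT={a, d, e}
  B3:  IN={a, d, e}  OUT={b, d, e, f}
  B4:  IN={b, d, e, f}  OUT={b, c, d, e, f}
  B5:  IN={b, c, d, e, f}  OUT={a, b, d, e, f}
  B6:  IN={a, b, d, e, f}  OUT={a, c, d}
  B7:  IN={a, c, d}  OUT={a, c, d}
  B8:  IN={a, c, d}  OUT={}

Merge at B3: OUT[B3] = IN[B4] = {b, d, e, f}
Applying B3's transfer function to that OUT value gives IN[B3] (row B3 above).

Answer: {a, d, e}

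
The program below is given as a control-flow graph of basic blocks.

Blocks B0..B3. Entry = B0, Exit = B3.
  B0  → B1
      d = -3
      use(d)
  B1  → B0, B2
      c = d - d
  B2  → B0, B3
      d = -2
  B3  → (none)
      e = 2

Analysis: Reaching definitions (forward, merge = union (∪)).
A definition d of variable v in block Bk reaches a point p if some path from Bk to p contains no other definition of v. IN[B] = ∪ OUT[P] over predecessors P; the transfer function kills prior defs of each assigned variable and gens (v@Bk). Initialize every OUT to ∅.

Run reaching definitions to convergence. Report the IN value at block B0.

Answer: {c@B1, d@B0, d@B2}

Working:
Per-block solution:
  B0:  IN={c@B1, d@B0, d@B2}  OUT={c@B1, d@B0}
  B1:  IN={c@B1, d@B0}  OUT={c@B1, d@B0}
  B2:  IN={c@B1, d@B0}  OUT={c@B1, d@B2}
  B3:  IN={c@B1, d@B2}  OUT={c@B1, d@B2, e@B3}

Merge at B0 (entry node, so the boundary value {} is joined with the incoming edge(s)): IN[B0] = {} ⊔ OUT[B1] ⊔ OUT[B2] = {c@B1, d@B0, d@B2}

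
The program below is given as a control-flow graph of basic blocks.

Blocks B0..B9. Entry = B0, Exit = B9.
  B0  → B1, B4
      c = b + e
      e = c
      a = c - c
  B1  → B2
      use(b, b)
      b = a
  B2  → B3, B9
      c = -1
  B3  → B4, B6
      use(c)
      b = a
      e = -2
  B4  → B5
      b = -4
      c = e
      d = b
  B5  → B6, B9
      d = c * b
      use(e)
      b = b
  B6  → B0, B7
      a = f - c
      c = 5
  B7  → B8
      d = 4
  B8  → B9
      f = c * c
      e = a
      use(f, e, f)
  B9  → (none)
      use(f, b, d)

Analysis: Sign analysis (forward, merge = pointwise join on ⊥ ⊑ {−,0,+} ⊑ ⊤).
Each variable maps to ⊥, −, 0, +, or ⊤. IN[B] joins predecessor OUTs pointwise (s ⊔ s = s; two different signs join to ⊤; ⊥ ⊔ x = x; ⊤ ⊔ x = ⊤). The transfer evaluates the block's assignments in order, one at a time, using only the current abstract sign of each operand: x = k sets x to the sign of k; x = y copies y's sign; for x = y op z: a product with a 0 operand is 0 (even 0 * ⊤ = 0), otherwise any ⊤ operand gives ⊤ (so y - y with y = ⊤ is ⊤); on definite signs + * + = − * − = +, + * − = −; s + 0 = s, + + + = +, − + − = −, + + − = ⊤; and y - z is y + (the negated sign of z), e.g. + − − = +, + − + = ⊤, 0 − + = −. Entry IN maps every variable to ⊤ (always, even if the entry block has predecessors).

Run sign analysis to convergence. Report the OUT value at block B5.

Answer: {a: ⊤, b: -, c: ⊤, d: ⊤, e: ⊤, f: ⊤}

Trace:
Converged values:
  B0:  IN=(all ⊤)  OUT=(all ⊤)
  B1:  IN=(all ⊤)  OUT=(all ⊤)
  B2:  IN=(all ⊤)  OUT={c:-; rest ⊤}
  B3:  IN={c:-; rest ⊤}  OUT={c:-, e:-; rest ⊤}
  B4:  IN=(all ⊤)  OUT={b:-, d:-; rest ⊤}
  B5:  IN={b:-, d:-; rest ⊤}  OUT={b:-; rest ⊤}
  B6:  IN=(all ⊤)  OUT={c:+; rest ⊤}
  B7:  IN={c:+; rest ⊤}  OUT={c:+, d:+; rest ⊤}
  B8:  IN={c:+, d:+; rest ⊤}  OUT={c:+, d:+, f:+; rest ⊤}
  B9:  IN=(all ⊤)  OUT=(all ⊤)

Merge at B5: IN[B5] = OUT[B4] = {a: ⊤, b: -, c: ⊤, d: -, e: ⊤, f: ⊤}
Applying B5's transfer function to that IN value gives OUT[B5] (row B5 above).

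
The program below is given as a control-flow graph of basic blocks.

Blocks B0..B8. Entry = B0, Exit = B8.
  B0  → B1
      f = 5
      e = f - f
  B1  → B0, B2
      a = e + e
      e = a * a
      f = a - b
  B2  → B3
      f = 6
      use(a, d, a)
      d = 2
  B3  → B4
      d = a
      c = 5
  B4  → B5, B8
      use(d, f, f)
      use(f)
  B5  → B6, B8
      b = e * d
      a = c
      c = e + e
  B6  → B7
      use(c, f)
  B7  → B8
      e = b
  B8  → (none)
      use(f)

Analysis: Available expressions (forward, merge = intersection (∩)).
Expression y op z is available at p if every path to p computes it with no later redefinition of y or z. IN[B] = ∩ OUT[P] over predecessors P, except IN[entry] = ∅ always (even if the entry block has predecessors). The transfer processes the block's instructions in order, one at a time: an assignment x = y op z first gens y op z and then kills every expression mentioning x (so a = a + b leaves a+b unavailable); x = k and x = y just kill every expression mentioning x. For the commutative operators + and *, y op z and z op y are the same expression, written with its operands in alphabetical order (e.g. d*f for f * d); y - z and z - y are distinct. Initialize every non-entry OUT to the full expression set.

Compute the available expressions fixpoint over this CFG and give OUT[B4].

Per-block solution:
  B0:  IN={}  OUT={f-f}
  B1:  IN={f-f}  OUT={a*a, a-b}
  B2:  IN={a*a, a-b}  OUT={a*a, a-b}
  B3:  IN={a*a, a-b}  OUT={a*a, a-b}
  B4:  IN={a*a, a-b}  OUT={a*a, a-b}
  B5:  IN={a*a, a-b}  OUT={d*e, e+e}
  B6:  IN={d*e, e+e}  OUT={d*e, e+e}
  B7:  IN={d*e, e+e}  OUT={}
  B8:  IN={}  OUT={}

Merge at B4: IN[B4] = OUT[B3] = {a*a, a-b}
Applying B4's transfer function to that IN value gives OUT[B4] (row B4 above).

Answer: {a*a, a-b}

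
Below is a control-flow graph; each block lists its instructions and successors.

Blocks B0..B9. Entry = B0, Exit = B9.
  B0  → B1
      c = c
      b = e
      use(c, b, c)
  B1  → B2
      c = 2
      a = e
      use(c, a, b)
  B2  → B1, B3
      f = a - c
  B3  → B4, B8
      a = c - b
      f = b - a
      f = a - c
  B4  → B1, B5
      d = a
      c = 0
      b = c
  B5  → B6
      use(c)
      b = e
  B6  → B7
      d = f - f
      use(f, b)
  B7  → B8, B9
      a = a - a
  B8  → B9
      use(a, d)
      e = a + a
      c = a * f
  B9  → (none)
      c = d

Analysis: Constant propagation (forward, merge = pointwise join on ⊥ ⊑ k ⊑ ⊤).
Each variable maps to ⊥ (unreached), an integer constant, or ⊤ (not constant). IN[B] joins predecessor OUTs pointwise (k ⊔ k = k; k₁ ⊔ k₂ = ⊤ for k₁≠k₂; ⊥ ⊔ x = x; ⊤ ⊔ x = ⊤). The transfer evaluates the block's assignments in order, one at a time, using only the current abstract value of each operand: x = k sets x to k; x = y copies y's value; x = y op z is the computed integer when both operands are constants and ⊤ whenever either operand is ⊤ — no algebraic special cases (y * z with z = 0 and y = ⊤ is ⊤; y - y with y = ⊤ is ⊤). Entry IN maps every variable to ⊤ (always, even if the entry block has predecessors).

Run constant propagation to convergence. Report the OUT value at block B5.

Answer: {a: ⊤, b: ⊤, c: 0, d: ⊤, e: ⊤, f: ⊤}

Trace:
Per-block solution:
  B0:  IN=(all ⊤)  OUT=(all ⊤)
  B1:  IN=(all ⊤)  OUT={c:2; rest ⊤}
  B2:  IN={c:2; rest ⊤}  OUT={c:2; rest ⊤}
  B3:  IN={c:2; rest ⊤}  OUT={c:2; rest ⊤}
  B4:  IN={c:2; rest ⊤}  OUT={b:0, c:0; rest ⊤}
  B5:  IN={b:0, c:0; rest ⊤}  OUT={c:0; rest ⊤}
  B6:  IN={c:0; rest ⊤}  OUT={c:0; rest ⊤}
  B7:  IN={c:0; rest ⊤}  OUT={c:0; rest ⊤}
  B8:  IN=(all ⊤)  OUT=(all ⊤)
  B9:  IN=(all ⊤)  OUT=(all ⊤)

Merge at B5: IN[B5] = OUT[B4] = {a: ⊤, b: 0, c: 0, d: ⊤, e: ⊤, f: ⊤}
Applying B5's transfer function to that IN value gives OUT[B5] (row B5 above).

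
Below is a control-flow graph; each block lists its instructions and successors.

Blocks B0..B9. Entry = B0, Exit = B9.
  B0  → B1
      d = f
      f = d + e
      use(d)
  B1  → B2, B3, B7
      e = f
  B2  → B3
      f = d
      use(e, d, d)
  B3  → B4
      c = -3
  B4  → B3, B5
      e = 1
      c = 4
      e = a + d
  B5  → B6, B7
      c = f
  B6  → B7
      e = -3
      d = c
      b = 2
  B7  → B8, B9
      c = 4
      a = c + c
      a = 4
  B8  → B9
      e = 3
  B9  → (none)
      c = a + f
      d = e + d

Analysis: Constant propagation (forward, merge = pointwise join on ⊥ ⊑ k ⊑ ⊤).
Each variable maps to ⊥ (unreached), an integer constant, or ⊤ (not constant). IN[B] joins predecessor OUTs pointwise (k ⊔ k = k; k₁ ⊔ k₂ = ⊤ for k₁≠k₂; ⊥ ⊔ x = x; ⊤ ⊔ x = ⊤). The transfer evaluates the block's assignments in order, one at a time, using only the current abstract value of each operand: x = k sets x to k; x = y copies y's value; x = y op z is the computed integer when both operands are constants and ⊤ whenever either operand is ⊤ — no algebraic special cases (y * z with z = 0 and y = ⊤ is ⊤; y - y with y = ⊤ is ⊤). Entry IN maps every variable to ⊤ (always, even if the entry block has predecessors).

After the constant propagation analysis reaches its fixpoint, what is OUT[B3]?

Fixpoint table:
  B0:   IN=(all ⊤)   OUT=(all ⊤)
  B1:   IN=(all ⊤)   OUT=(all ⊤)
  B2:   IN=(all ⊤)   OUT=(all ⊤)
  B3:   IN=(all ⊤)   OUT={c:-3; rest ⊤}
  B4:   IN={c:-3; rest ⊤}   OUT={c:4; rest ⊤}
  B5:   IN={c:4; rest ⊤}   OUT=(all ⊤)
  B6:   IN=(all ⊤)   OUT={b:2, e:-3; rest ⊤}
  B7:   IN=(all ⊤)   OUT={a:4, c:4; rest ⊤}
  B8:   IN={a:4, c:4; rest ⊤}   OUT={a:4, c:4, e:3; rest ⊤}
  B9:   IN={a:4, c:4; rest ⊤}   OUT={a:4; rest ⊤}

Merge at B3: IN[B3] = OUT[B1] ⊔ OUT[B2] ⊔ OUT[B4] = {a: ⊤, b: ⊤, c: ⊤, d: ⊤, e: ⊤, f: ⊤}
Applying B3's transfer function to that IN value gives OUT[B3] (row B3 above).

Answer: {a: ⊤, b: ⊤, c: -3, d: ⊤, e: ⊤, f: ⊤}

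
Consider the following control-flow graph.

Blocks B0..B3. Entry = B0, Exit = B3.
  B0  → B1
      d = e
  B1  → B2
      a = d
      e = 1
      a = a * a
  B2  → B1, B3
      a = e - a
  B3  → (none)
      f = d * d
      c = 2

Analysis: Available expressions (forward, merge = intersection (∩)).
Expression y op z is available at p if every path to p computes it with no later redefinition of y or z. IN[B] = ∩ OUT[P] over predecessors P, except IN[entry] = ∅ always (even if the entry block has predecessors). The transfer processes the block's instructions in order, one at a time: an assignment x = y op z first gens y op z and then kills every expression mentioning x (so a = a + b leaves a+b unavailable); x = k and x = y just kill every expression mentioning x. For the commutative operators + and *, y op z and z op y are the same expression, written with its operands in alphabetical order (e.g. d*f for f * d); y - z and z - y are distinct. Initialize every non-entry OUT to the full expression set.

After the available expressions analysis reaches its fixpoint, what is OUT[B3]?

Answer: {d*d}

Trace:
Fixpoint table:
  B0: | IN={} | OUT={}
  B1: | IN={} | OUT={}
  B2: | IN={} | OUT={}
  B3: | IN={} | OUT={d*d}

Merge at B3: IN[B3] = OUT[B2] = {}
Applying B3's transfer function to that IN value gives OUT[B3] (row B3 above).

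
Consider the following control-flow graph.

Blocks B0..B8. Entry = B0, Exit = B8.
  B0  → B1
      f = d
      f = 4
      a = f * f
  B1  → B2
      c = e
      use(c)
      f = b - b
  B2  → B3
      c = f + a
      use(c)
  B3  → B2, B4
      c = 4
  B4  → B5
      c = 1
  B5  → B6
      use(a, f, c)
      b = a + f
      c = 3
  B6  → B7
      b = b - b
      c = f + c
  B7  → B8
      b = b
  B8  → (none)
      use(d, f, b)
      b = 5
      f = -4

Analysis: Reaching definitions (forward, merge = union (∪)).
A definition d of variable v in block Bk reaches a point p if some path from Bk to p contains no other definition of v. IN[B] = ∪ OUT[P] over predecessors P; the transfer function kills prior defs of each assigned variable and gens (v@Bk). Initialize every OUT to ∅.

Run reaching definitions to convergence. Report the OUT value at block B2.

Answer: {a@B0, c@B2, f@B1}

Working:
Converged values:
  B0:  IN={}  OUT={a@B0, f@B0}
  B1:  IN={a@B0, f@B0}  OUT={a@B0, c@B1, f@B1}
  B2:  IN={a@B0, c@B1, c@B3, f@B1}  OUT={a@B0, c@B2, f@B1}
  B3:  IN={a@B0, c@B2, f@B1}  OUT={a@B0, c@B3, f@B1}
  B4:  IN={a@B0, c@B3, f@B1}  OUT={a@B0, c@B4, f@B1}
  B5:  IN={a@B0, c@B4, f@B1}  OUT={a@B0, b@B5, c@B5, f@B1}
  B6:  IN={a@B0, b@B5, c@B5, f@B1}  OUT={a@B0, b@B6, c@B6, f@B1}
  B7:  IN={a@B0, b@B6, c@B6, f@B1}  OUT={a@B0, b@B7, c@B6, f@B1}
  B8:  IN={a@B0, b@B7, c@B6, f@B1}  OUT={a@B0, b@B8, c@B6, f@B8}

Merge at B2: IN[B2] = OUT[B1] ⊔ OUT[B3] = {a@B0, c@B1, c@B3, f@B1}
Applying B2's transfer function to that IN value gives OUT[B2] (row B2 above).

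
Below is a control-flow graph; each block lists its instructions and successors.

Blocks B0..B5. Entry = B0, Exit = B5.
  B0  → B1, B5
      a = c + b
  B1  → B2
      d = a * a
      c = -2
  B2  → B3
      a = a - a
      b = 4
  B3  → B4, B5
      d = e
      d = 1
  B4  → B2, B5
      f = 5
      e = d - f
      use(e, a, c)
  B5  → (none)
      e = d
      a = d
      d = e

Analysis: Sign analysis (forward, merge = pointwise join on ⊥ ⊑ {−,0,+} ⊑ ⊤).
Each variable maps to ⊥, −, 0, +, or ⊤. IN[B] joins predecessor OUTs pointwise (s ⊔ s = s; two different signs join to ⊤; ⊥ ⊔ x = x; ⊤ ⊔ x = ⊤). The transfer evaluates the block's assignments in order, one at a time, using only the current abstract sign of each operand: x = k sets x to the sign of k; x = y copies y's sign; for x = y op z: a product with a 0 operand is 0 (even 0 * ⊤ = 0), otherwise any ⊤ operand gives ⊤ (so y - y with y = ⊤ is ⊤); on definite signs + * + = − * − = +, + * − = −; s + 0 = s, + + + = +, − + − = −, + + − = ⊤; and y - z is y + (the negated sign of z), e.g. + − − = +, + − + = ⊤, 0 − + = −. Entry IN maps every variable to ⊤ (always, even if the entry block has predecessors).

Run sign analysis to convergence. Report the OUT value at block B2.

Fixpoint table:
  B0:  IN=(all ⊤)  OUT=(all ⊤)
  B1:  IN=(all ⊤)  OUT={c:-; rest ⊤}
  B2:  IN={c:-; rest ⊤}  OUT={b:+, c:-; rest ⊤}
  B3:  IN={b:+, c:-; rest ⊤}  OUT={b:+, c:-, d:+; rest ⊤}
  B4:  IN={b:+, c:-, d:+; rest ⊤}  OUT={b:+, c:-, d:+, f:+; rest ⊤}
  B5:  IN=(all ⊤)  OUT=(all ⊤)

Merge at B2: IN[B2] = OUT[B1] ⊔ OUT[B4] = {a: ⊤, b: ⊤, c: -, d: ⊤, e: ⊤, f: ⊤}
Applying B2's transfer function to that IN value gives OUT[B2] (row B2 above).

Answer: {a: ⊤, b: +, c: -, d: ⊤, e: ⊤, f: ⊤}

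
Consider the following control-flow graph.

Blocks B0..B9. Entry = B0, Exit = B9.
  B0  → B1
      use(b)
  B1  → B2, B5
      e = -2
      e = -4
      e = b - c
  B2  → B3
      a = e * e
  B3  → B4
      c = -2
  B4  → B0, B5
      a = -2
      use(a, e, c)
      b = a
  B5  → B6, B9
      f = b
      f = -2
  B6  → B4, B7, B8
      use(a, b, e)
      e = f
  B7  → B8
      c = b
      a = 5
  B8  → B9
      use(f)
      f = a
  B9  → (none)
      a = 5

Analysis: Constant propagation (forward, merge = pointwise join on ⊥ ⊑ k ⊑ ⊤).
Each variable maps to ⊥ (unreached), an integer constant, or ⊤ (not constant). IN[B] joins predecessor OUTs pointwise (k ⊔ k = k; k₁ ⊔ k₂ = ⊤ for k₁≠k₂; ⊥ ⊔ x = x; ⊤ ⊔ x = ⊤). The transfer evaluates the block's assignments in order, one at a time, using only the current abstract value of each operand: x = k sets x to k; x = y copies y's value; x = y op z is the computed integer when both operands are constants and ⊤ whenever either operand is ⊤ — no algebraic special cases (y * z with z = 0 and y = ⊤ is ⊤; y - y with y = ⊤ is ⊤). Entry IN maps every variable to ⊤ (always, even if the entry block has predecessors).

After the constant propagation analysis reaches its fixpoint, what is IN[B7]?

Answer: {a: ⊤, b: ⊤, c: ⊤, d: ⊤, e: -2, f: -2}

Working:
Converged values:
  B0: | IN=(all ⊤) | OUT=(all ⊤)
  B1: | IN=(all ⊤) | OUT=(all ⊤)
  B2: | IN=(all ⊤) | OUT=(all ⊤)
  B3: | IN=(all ⊤) | OUT={c:-2; rest ⊤}
  B4: | IN=(all ⊤) | OUT={a:-2, b:-2; rest ⊤}
  B5: | IN=(all ⊤) | OUT={f:-2; rest ⊤}
  B6: | IN={f:-2; rest ⊤} | OUT={e:-2, f:-2; rest ⊤}
  B7: | IN={e:-2, f:-2; rest ⊤} | OUT={a:5, e:-2, f:-2; rest ⊤}
  B8: | IN={e:-2, f:-2; rest ⊤} | OUT={e:-2; rest ⊤}
  B9: | IN=(all ⊤) | OUT={a:5; rest ⊤}

Merge at B7: IN[B7] = OUT[B6] = {a: ⊤, b: ⊤, c: ⊤, d: ⊤, e: -2, f: -2}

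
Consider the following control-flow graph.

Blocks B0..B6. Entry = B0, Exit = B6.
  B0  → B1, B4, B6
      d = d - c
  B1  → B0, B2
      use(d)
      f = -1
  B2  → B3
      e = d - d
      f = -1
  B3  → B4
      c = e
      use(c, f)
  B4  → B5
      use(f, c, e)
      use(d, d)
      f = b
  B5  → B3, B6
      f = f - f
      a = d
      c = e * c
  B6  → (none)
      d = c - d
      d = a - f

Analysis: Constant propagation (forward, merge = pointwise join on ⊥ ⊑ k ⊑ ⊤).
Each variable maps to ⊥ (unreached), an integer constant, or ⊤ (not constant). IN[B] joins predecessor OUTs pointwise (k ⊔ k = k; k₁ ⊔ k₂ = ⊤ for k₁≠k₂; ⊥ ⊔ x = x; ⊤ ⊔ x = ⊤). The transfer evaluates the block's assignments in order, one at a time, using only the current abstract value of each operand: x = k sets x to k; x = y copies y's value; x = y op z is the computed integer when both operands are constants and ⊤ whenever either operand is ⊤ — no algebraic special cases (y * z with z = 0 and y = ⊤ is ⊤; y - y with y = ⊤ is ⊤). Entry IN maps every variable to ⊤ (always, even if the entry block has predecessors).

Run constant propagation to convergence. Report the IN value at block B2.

Answer: {a: ⊤, b: ⊤, c: ⊤, d: ⊤, e: ⊤, f: -1}

Derivation:
Per-block solution:
  B0:  IN=(all ⊤)  OUT=(all ⊤)
  B1:  IN=(all ⊤)  OUT={f:-1; rest ⊤}
  B2:  IN={f:-1; rest ⊤}  OUT={f:-1; rest ⊤}
  B3:  IN=(all ⊤)  OUT=(all ⊤)
  B4:  IN=(all ⊤)  OUT=(all ⊤)
  B5:  IN=(all ⊤)  OUT=(all ⊤)
  B6:  IN=(all ⊤)  OUT=(all ⊤)

Merge at B2: IN[B2] = OUT[B1] = {a: ⊤, b: ⊤, c: ⊤, d: ⊤, e: ⊤, f: -1}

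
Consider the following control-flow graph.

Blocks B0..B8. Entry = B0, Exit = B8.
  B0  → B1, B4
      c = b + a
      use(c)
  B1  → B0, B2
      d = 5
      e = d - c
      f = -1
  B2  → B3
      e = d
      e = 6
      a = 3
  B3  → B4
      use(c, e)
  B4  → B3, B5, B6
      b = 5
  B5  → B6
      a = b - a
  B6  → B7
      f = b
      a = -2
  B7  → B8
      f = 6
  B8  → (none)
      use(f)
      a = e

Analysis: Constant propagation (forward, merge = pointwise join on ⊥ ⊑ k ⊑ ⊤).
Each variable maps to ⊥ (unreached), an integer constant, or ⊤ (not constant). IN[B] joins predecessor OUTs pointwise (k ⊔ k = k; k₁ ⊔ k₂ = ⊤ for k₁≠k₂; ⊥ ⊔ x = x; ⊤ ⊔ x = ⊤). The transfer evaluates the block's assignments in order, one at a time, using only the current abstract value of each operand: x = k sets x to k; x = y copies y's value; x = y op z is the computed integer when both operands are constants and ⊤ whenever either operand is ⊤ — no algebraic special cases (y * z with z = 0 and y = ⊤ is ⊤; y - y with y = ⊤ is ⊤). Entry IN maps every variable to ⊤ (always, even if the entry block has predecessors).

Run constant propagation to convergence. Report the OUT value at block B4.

Converged values:
  B0:  IN=(all ⊤)  OUT=(all ⊤)
  B1:  IN=(all ⊤)  OUT={d:5, f:-1; rest ⊤}
  B2:  IN={d:5, f:-1; rest ⊤}  OUT={a:3, d:5, e:6, f:-1; rest ⊤}
  B3:  IN=(all ⊤)  OUT=(all ⊤)
  B4:  IN=(all ⊤)  OUT={b:5; rest ⊤}
  B5:  IN={b:5; rest ⊤}  OUT={b:5; rest ⊤}
  B6:  IN={b:5; rest ⊤}  OUT={a:-2, b:5, f:5; rest ⊤}
  B7:  IN={a:-2, b:5, f:5; rest ⊤}  OUT={a:-2, b:5, f:6; rest ⊤}
  B8:  IN={a:-2, b:5, f:6; rest ⊤}  OUT={b:5, f:6; rest ⊤}

Merge at B4: IN[B4] = OUT[B0] ⊔ OUT[B3] = {a: ⊤, b: ⊤, c: ⊤, d: ⊤, e: ⊤, f: ⊤}
Applying B4's transfer function to that IN value gives OUT[B4] (row B4 above).

Answer: {a: ⊤, b: 5, c: ⊤, d: ⊤, e: ⊤, f: ⊤}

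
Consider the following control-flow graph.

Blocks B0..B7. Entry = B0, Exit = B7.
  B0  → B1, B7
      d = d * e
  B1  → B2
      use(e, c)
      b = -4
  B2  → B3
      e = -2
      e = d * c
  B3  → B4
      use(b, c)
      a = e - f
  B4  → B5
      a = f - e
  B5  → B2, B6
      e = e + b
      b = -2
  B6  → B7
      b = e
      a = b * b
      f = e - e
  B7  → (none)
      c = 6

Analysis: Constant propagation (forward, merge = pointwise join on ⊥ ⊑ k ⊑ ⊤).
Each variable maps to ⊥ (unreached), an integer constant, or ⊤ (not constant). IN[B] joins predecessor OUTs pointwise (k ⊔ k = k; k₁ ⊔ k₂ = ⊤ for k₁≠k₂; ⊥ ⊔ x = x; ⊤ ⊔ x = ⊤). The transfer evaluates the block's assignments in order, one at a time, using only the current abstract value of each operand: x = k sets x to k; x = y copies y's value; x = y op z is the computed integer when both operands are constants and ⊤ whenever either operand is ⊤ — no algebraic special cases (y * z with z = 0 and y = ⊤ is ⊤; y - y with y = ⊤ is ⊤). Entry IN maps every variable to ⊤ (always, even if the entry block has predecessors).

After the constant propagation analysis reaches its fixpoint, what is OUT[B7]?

Answer: {a: ⊤, b: ⊤, c: 6, d: ⊤, e: ⊤, f: ⊤}

Working:
Converged values:
  B0:   IN=(all ⊤)   OUT=(all ⊤)
  B1:   IN=(all ⊤)   OUT={b:-4; rest ⊤}
  B2:   IN=(all ⊤)   OUT=(all ⊤)
  B3:   IN=(all ⊤)   OUT=(all ⊤)
  B4:   IN=(all ⊤)   OUT=(all ⊤)
  B5:   IN=(all ⊤)   OUT={b:-2; rest ⊤}
  B6:   IN={b:-2; rest ⊤}   OUT=(all ⊤)
  B7:   IN=(all ⊤)   OUT={c:6; rest ⊤}

Merge at B7: IN[B7] = OUT[B0] ⊔ OUT[B6] = {a: ⊤, b: ⊤, c: ⊤, d: ⊤, e: ⊤, f: ⊤}
Applying B7's transfer function to that IN value gives OUT[B7] (row B7 above).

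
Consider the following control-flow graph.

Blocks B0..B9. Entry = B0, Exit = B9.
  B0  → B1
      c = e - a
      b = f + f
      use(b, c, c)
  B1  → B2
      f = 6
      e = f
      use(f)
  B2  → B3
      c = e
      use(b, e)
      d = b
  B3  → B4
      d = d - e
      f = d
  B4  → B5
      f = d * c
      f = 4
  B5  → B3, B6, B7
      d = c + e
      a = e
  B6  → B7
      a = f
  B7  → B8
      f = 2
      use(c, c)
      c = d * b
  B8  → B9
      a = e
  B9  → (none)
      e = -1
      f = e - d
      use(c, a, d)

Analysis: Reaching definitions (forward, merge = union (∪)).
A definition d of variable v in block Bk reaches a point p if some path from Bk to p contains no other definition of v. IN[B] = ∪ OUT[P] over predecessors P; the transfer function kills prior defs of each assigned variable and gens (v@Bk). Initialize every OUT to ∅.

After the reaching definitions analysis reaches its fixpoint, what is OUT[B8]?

Converged values:
  B0:   IN={}   OUT={b@B0, c@B0}
  B1:   IN={b@B0, c@B0}   OUT={b@B0, c@B0, e@B1, f@B1}
  B2:   IN={b@B0, c@B0, e@B1, f@B1}   OUT={b@B0, c@B2, d@B2, e@B1, f@B1}
  B3:   IN={a@B5, b@B0, c@B2, d@B2, d@B5, e@B1, f@B1, f@B4}   OUT={a@B5, b@B0, c@B2, d@B3, e@B1, f@B3}
  B4:   IN={a@B5, b@B0, c@B2, d@B3, e@B1, f@B3}   OUT={a@B5, b@B0, c@B2, d@B3, e@B1, f@B4}
  B5:   IN={a@B5, b@B0, c@B2, d@B3, e@B1, f@B4}   OUT={a@B5, b@B0, c@B2, d@B5, e@B1, f@B4}
  B6:   IN={a@B5, b@B0, c@B2, d@B5, e@B1, f@B4}   OUT={a@B6, b@B0, c@B2, d@B5, e@B1, f@B4}
  B7:   IN={a@B5, a@B6, b@B0, c@B2, d@B5, e@B1, f@B4}   OUT={a@B5, a@B6, b@B0, c@B7, d@B5, e@B1, f@B7}
  B8:   IN={a@B5, a@B6, b@B0, c@B7, d@B5, e@B1, f@B7}   OUT={a@B8, b@B0, c@B7, d@B5, e@B1, f@B7}
  B9:   IN={a@B8, b@B0, c@B7, d@B5, e@B1, f@B7}   OUT={a@B8, b@B0, c@B7, d@B5, e@B9, f@B9}

Merge at B8: IN[B8] = OUT[B7] = {a@B5, a@B6, b@B0, c@B7, d@B5, e@B1, f@B7}
Applying B8's transfer function to that IN value gives OUT[B8] (row B8 above).

Answer: {a@B8, b@B0, c@B7, d@B5, e@B1, f@B7}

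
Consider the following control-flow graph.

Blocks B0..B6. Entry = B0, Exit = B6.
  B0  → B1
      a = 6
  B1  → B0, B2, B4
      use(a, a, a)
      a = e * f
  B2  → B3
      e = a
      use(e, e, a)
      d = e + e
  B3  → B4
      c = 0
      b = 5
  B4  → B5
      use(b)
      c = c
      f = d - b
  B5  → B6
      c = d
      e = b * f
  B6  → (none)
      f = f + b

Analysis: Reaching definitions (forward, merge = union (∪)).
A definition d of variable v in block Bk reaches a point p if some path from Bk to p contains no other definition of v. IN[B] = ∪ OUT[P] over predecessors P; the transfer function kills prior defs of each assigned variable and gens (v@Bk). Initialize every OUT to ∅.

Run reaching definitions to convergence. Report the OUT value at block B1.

Fixpoint table:
  B0:  IN={a@B1}  OUT={a@B0}
  B1:  IN={a@B0}  OUT={a@B1}
  B2:  IN={a@B1}  OUT={a@B1, d@B2, e@B2}
  B3:  IN={a@B1, d@B2, e@B2}  OUT={a@B1, b@B3, c@B3, d@B2, e@B2}
  B4:  IN={a@B1, b@B3, c@B3, d@B2, e@B2}  OUT={a@B1, b@B3, c@B4, d@B2, e@B2, f@B4}
  B5:  IN={a@B1, b@B3, c@B4, d@B2, e@B2, f@B4}  OUT={a@B1, b@B3, c@B5, d@B2, e@B5, f@B4}
  B6:  IN={a@B1, b@B3, c@B5, d@B2, e@B5, f@B4}  OUT={a@B1, b@B3, c@B5, d@B2, e@B5, f@B6}

Merge at B1: IN[B1] = OUT[B0] = {a@B0}
Applying B1's transfer function to that IN value gives OUT[B1] (row B1 above).

Answer: {a@B1}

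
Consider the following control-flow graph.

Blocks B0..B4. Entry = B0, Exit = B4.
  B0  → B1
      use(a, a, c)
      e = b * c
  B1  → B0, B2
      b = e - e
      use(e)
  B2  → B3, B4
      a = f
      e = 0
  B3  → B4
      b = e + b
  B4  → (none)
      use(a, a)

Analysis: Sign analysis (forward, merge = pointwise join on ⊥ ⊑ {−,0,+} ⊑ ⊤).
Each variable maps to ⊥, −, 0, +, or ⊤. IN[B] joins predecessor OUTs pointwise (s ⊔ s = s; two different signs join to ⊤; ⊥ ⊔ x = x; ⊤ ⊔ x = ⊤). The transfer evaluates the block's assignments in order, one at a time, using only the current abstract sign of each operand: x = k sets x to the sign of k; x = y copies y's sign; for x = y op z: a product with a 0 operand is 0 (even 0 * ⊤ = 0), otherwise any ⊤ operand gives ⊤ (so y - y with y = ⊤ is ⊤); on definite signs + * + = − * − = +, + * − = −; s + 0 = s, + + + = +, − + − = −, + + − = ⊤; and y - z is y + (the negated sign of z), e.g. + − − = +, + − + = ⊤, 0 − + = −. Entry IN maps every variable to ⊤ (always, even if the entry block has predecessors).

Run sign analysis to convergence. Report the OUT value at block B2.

Answer: {a: ⊤, b: ⊤, c: ⊤, d: ⊤, e: 0, f: ⊤}

Trace:
Converged values:
  B0:  IN=(all ⊤)  OUT=(all ⊤)
  B1:  IN=(all ⊤)  OUT=(all ⊤)
  B2:  IN=(all ⊤)  OUT={e:0; rest ⊤}
  B3:  IN={e:0; rest ⊤}  OUT={e:0; rest ⊤}
  B4:  IN={e:0; rest ⊤}  OUT={e:0; rest ⊤}

Merge at B2: IN[B2] = OUT[B1] = {a: ⊤, b: ⊤, c: ⊤, d: ⊤, e: ⊤, f: ⊤}
Applying B2's transfer function to that IN value gives OUT[B2] (row B2 above).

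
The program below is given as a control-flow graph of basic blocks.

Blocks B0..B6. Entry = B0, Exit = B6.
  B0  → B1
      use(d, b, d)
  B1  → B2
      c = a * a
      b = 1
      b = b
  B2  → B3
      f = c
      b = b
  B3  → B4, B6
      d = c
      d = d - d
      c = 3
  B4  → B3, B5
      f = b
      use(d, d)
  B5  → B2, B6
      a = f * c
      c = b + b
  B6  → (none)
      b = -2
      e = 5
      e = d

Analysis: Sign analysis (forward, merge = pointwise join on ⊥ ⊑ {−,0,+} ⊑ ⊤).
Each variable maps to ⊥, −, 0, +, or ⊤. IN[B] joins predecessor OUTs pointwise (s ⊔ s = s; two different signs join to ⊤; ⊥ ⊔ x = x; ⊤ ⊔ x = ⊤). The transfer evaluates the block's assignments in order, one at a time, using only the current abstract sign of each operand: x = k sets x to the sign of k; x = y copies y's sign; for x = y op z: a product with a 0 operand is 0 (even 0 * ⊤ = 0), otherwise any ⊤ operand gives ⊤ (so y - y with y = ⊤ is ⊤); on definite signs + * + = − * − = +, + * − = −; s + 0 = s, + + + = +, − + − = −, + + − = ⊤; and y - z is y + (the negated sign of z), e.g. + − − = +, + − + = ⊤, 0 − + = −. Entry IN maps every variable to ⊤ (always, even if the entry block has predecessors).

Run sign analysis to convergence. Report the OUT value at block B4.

Answer: {a: ⊤, b: +, c: +, d: ⊤, e: ⊤, f: +}

Working:
Fixpoint table:
  B0:   IN=(all ⊤)   OUT=(all ⊤)
  B1:   IN=(all ⊤)   OUT={b:+; rest ⊤}
  B2:   IN={b:+; rest ⊤}   OUT={b:+; rest ⊤}
  B3:   IN={b:+; rest ⊤}   OUT={b:+, c:+; rest ⊤}
  B4:   IN={b:+, c:+; rest ⊤}   OUT={b:+, c:+, f:+; rest ⊤}
  B5:   IN={b:+, c:+, f:+; rest ⊤}   OUT={a:+, b:+, c:+, f:+; rest ⊤}
  B6:   IN={b:+, c:+; rest ⊤}   OUT={b:-, c:+; rest ⊤}

Merge at B4: IN[B4] = OUT[B3] = {a: ⊤, b: +, c: +, d: ⊤, e: ⊤, f: ⊤}
Applying B4's transfer function to that IN value gives OUT[B4] (row B4 above).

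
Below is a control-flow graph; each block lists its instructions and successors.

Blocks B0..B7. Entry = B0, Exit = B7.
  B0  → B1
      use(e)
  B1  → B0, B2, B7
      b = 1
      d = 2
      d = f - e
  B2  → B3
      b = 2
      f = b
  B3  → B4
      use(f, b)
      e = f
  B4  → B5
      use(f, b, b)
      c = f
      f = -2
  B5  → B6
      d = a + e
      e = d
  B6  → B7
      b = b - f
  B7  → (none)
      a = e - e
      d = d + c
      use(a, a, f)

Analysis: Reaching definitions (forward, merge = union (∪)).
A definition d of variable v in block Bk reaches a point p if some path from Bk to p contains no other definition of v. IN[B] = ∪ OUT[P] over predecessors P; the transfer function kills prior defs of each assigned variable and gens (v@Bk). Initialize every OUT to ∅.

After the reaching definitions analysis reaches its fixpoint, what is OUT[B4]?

Answer: {b@B2, c@B4, d@B1, e@B3, f@B4}

Derivation:
Fixpoint table:
  B0: | IN={b@B1, d@B1} | OUT={b@B1, d@B1}
  B1: | IN={b@B1, d@B1} | OUT={b@B1, d@B1}
  B2: | IN={b@B1, d@B1} | OUT={b@B2, d@B1, f@B2}
  B3: | IN={b@B2, d@B1, f@B2} | OUT={b@B2, d@B1, e@B3, f@B2}
  B4: | IN={b@B2, d@B1, e@B3, f@B2} | OUT={b@B2, c@B4, d@B1, e@B3, f@B4}
  B5: | IN={b@B2, c@B4, d@B1, e@B3, f@B4} | OUT={b@B2, c@B4, d@B5, e@B5, f@B4}
  B6: | IN={b@B2, c@B4, d@B5, e@B5, f@B4} | OUT={b@B6, c@B4, d@B5, e@B5, f@B4}
  B7: | IN={b@B1, b@B6, c@B4, d@B1, d@B5, e@B5, f@B4} | OUT={a@B7, b@B1, b@B6, c@B4, d@B7, e@B5, f@B4}

Merge at B4: IN[B4] = OUT[B3] = {b@B2, d@B1, e@B3, f@B2}
Applying B4's transfer function to that IN value gives OUT[B4] (row B4 above).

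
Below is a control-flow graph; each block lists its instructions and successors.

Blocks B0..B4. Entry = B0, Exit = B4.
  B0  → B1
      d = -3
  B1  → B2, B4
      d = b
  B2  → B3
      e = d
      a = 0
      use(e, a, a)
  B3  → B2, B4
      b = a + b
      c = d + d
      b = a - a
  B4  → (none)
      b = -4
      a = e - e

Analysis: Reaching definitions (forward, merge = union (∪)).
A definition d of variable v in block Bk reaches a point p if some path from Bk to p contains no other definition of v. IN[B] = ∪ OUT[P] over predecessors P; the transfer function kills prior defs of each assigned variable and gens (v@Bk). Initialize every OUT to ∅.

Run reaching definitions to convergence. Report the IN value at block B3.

Answer: {a@B2, b@B3, c@B3, d@B1, e@B2}

Derivation:
Fixpoint table:
  B0: | IN={} | OUT={d@B0}
  B1: | IN={d@B0} | OUT={d@B1}
  B2: | IN={a@B2, b@B3, c@B3, d@B1, e@B2} | OUT={a@B2, b@B3, c@B3, d@B1, e@B2}
  B3: | IN={a@B2, b@B3, c@B3, d@B1, e@B2} | OUT={a@B2, b@B3, c@B3, d@B1, e@B2}
  B4: | IN={a@B2, b@B3, c@B3, d@B1, e@B2} | OUT={a@B4, b@B4, c@B3, d@B1, e@B2}

Merge at B3: IN[B3] = OUT[B2] = {a@B2, b@B3, c@B3, d@B1, e@B2}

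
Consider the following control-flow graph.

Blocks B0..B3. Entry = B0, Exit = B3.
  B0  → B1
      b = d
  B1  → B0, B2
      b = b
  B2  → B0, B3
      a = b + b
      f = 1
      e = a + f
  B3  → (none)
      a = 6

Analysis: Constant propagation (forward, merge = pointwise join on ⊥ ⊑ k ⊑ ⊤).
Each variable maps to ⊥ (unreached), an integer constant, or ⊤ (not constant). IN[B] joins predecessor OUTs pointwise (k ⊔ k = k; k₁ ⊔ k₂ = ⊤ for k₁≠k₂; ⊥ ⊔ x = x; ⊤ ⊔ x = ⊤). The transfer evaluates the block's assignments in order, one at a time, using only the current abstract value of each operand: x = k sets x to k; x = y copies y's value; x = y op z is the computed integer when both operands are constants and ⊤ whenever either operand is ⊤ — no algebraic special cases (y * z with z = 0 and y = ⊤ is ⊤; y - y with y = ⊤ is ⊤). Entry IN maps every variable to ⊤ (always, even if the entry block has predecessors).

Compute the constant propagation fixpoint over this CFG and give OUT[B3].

Fixpoint table:
  B0: | IN=(all ⊤) | OUT=(all ⊤)
  B1: | IN=(all ⊤) | OUT=(all ⊤)
  B2: | IN=(all ⊤) | OUT={f:1; rest ⊤}
  B3: | IN={f:1; rest ⊤} | OUT={a:6, f:1; rest ⊤}

Merge at B3: IN[B3] = OUT[B2] = {a: ⊤, b: ⊤, c: ⊤, d: ⊤, e: ⊤, f: 1}
Applying B3's transfer function to that IN value gives OUT[B3] (row B3 above).

Answer: {a: 6, b: ⊤, c: ⊤, d: ⊤, e: ⊤, f: 1}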